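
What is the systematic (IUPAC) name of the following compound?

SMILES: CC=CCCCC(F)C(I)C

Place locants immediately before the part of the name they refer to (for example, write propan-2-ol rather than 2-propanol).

Counting along the main chain through the multiple bond gives 9 carbons: the parent is nonane.
The chain contains a C=C double bond, so the unsaturation ending is -ene.
The numbering direction is chosen so that numbering from this end puts the double bond at C-2 rather than C-7.
That gives the double bond between C-2 and C-3; a fluoro group at C-7; an iodo group at C-8.
The substituents are ordered alphabetically, ignoring any di-/tri- multipliers.
Putting it together: 7-fluoro-8-iodonon-2-ene.

7-fluoro-8-iodonon-2-ene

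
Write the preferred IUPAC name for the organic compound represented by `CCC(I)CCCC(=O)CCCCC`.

10-iodododecan-6-one

The longest carbon chain that includes the carbonyl has 12 carbons, so the parent hydride is dodecane.
The principal characteristic group is a ketone (C=O on an internal carbon), named with the suffix -one.
Choose the numbering such that numbering from this end puts the carbonyl group at C-6 rather than C-7.
With this numbering: the carbonyl at C-6; an iodo group at C-10.
Putting it together: 10-iodododecan-6-one.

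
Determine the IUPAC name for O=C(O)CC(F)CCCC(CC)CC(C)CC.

The longest chain bearing the –COOH group is 11 carbons long (undecane).
A carboxylic acid (terminal –COOH) is the principal characteristic group, giving the suffix -oic acid.
The numbering direction is chosen so that the carboxylic acid carbon is C-1 by definition.
This places an ethyl group at C-7; a fluoro group at C-3; a methyl group at C-9.
Substituent prefixes are cited in alphabetical order (multiplying prefixes like di-/tri- are ignored for ordering).
Putting it together: 7-ethyl-3-fluoro-9-methylundecanoic acid.

7-ethyl-3-fluoro-9-methylundecanoic acid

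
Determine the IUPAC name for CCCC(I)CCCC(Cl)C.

The longest carbon chain is 9 atoms: the parent is nonane.
Number the chain so that the substituent locant set {2,6} is lower than {4,8} at the first point of difference.
This places a chloro group at C-2; an iodo group at C-6.
The substituents are ordered alphabetically, ignoring any di-/tri- multipliers.
Assembling the pieces gives 2-chloro-6-iodononane.

2-chloro-6-iodononane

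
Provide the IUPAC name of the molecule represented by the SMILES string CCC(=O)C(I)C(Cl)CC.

5-chloro-4-iodoheptan-3-one

The longest carbon chain that includes the carbonyl has 7 carbons, so the parent hydride is heptane.
The principal characteristic group is a ketone (C=O on an internal carbon), named with the suffix -one.
The numbering direction is chosen so that numbering from this end puts the carbonyl group at C-3 rather than C-5.
That gives the carbonyl at C-3; a chloro group at C-5; an iodo group at C-4.
Prefixes are listed alphabetically: chloro, iodo.
Assembling the pieces gives 5-chloro-4-iodoheptan-3-one.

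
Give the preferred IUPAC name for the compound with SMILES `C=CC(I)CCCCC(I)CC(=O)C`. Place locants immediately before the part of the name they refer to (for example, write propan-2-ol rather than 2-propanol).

The longest carbon chain that includes the carbonyl and the multiple bond has 11 carbons, so the parent hydride is undecane.
The highest-priority functional group is a ketone (C=O on an internal carbon), so the name ends in -one.
There is one C=C double bond, indicated by the ending -ene.
Choose the numbering such that numbering from this end puts the carbonyl group at C-2 rather than C-10.
With this numbering: the carbonyl at C-2; the double bond between C-10 and C-11; iodo groups at C-4 and C-9.
The name is 4,9-diiodoundec-10-en-2-one.

4,9-diiodoundec-10-en-2-one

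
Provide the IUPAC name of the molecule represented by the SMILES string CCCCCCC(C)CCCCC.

6-methyldodecane

The longest continuous carbon chain has 12 atoms, so the parent hydride is dodecane.
The numbering direction is chosen so that the substituent locant set {6} is lower than {7} at the first point of difference.
This places a methyl group at C-6.
Assembling the pieces gives 6-methyldodecane.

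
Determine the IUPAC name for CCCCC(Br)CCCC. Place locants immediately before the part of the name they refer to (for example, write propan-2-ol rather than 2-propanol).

5-bromononane

The longest continuous carbon chain has 9 atoms, so the parent hydride is nonane.
Numbering from either end gives identical locants here.
With this numbering: a bromo group at C-5.
The name is 5-bromononane.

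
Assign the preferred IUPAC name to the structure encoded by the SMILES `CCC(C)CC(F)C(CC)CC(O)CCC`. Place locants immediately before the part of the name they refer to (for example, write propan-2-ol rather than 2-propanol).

6-ethyl-7-fluoro-9-methylundecan-4-ol

The longest chain bearing the –OH group is 11 carbons long (undecane).
The principal characteristic group is an alcohol (–OH), named with the suffix -ol.
The numbering direction is chosen so that numbering from this end puts the hydroxyl group at C-4 rather than C-8.
That gives the hydroxyl at C-4; an ethyl group at C-6; a fluoro group at C-7; a methyl group at C-9.
The substituents are ordered alphabetically, ignoring any di-/tri- multipliers.
Putting it together: 6-ethyl-7-fluoro-9-methylundecan-4-ol.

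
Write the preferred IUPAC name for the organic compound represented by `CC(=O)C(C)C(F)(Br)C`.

4-bromo-4-fluoro-3-methylpentan-2-one

Counting along the main chain through the carbonyl gives 5 carbons: the parent is pentane.
A ketone (C=O on an internal carbon) is the principal characteristic group, giving the suffix -one.
Number the chain so that numbering from this end puts the carbonyl group at C-2 rather than C-4.
With this numbering: the carbonyl at C-2; a bromo group at C-4; a fluoro group at C-4; a methyl group at C-3.
Prefixes are listed alphabetically: bromo, fluoro, methyl.
The name is 4-bromo-4-fluoro-3-methylpentan-2-one.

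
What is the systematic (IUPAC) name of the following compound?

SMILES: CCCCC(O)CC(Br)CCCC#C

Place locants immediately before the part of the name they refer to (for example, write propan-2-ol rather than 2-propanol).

The longest chain bearing the –OH group and the multiple bond is 12 carbons long (dodecane).
The principal characteristic group is an alcohol (–OH), named with the suffix -ol.
The chain contains a C≡C triple bond, so the unsaturation ending is -yne.
Number the chain so that numbering from this end puts the hydroxyl group at C-5 rather than C-8.
With this numbering: the hydroxyl at C-5; the triple bond between C-11 and C-12; a bromo group at C-7.
The name is 7-bromododec-11-yn-5-ol.

7-bromododec-11-yn-5-ol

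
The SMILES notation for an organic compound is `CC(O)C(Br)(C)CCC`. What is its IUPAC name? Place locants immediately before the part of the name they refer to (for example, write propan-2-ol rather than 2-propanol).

3-bromo-3-methylhexan-2-ol

The longest chain bearing the –OH group is 6 carbons long (hexane).
The principal characteristic group is an alcohol (–OH), named with the suffix -ol.
The numbering direction is chosen so that numbering from this end puts the hydroxyl group at C-2 rather than C-5.
With this numbering: the hydroxyl at C-2; a bromo group at C-3; a methyl group at C-3.
Prefixes are listed alphabetically: bromo, methyl.
Assembling the pieces gives 3-bromo-3-methylhexan-2-ol.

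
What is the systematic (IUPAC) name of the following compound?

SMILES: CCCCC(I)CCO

3-iodoheptan-1-ol

The longest carbon chain that includes the –OH group has 7 carbons, so the parent hydride is heptane.
The highest-priority functional group is an alcohol (–OH), so the name ends in -ol.
The numbering direction is chosen so that numbering from this end puts the hydroxyl group at C-1 rather than C-7.
That gives the hydroxyl at C-1; an iodo group at C-3.
The name is 3-iodoheptan-1-ol.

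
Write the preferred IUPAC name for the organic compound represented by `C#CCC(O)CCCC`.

oct-1-yn-4-ol

The longest chain bearing the –OH group and the multiple bond is 8 carbons long (octane).
An alcohol (–OH) is the principal characteristic group, giving the suffix -ol.
There is one C≡C triple bond, indicated by the ending -yne.
Choose the numbering such that numbering from this end puts the hydroxyl group at C-4 rather than C-5.
This places the hydroxyl at C-4; the triple bond between C-1 and C-2.
Putting it together: oct-1-yn-4-ol.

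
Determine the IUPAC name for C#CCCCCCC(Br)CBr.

8,9-dibromonon-1-yne

The longest carbon chain that includes the multiple bond has 9 carbons, so the parent hydride is nonane.
The chain contains a C≡C triple bond, so the unsaturation ending is -yne.
The numbering direction is chosen so that numbering from this end puts the triple bond at C-1 rather than C-8.
That gives the triple bond between C-1 and C-2; bromo groups at C-8 and C-9.
Assembling the pieces gives 8,9-dibromonon-1-yne.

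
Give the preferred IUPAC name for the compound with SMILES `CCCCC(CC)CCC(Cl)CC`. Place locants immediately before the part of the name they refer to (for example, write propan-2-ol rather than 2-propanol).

3-chloro-6-ethyldecane

The longest carbon chain is 10 atoms: the parent is decane.
The numbering direction is chosen so that the substituent locant set {3,6} is lower than {5,8} at the first point of difference.
That gives a chloro group at C-3; an ethyl group at C-6.
The substituents are ordered alphabetically, ignoring any di-/tri- multipliers.
Putting it together: 3-chloro-6-ethyldecane.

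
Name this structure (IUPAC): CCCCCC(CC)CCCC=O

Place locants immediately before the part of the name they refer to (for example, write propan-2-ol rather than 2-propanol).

The longest chain bearing the –CHO group is 10 carbons long (decane).
The highest-priority functional group is an aldehyde (terminal –CHO), so the name ends in -al.
Number the chain so that the aldehyde carbon is C-1 by definition.
This places an ethyl group at C-5.
Assembling the pieces gives 5-ethyldecanal.

5-ethyldecanal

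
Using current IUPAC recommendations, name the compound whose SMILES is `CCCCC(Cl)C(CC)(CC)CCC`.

5-chloro-4,4-diethylnonane

The longest carbon chain is 9 atoms: the parent is nonane.
The numbering direction is chosen so that the substituent locant set {4,4,5} is lower than {5,6,6} at the first point of difference.
That gives a chloro group at C-5; two ethyl groups at C-4.
Prefixes are listed alphabetically: chloro, ethyl.
Putting it together: 5-chloro-4,4-diethylnonane.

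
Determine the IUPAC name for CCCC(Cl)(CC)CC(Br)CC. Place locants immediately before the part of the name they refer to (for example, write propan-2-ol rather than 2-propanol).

3-bromo-5-chloro-5-ethyloctane

The longest continuous carbon chain has 8 atoms, so the parent hydride is octane.
Choose the numbering such that the substituent locant set {3,5,5} is lower than {4,4,6} at the first point of difference.
This places a bromo group at C-3; a chloro group at C-5; an ethyl group at C-5.
Substituent prefixes are cited in alphabetical order (multiplying prefixes like di-/tri- are ignored for ordering).
The name is 3-bromo-5-chloro-5-ethyloctane.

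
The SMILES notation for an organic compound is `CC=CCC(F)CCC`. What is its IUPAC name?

5-fluorooct-2-ene

The longest carbon chain that includes the multiple bond has 8 carbons, so the parent hydride is octane.
The chain contains a C=C double bond, so the unsaturation ending is -ene.
Number the chain so that numbering from this end puts the double bond at C-2 rather than C-6.
With this numbering: the double bond between C-2 and C-3; a fluoro group at C-5.
Assembling the pieces gives 5-fluorooct-2-ene.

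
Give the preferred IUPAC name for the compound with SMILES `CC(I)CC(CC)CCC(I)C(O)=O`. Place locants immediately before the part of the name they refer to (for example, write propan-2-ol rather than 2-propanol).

The longest chain bearing the –COOH group is 8 carbons long (octane).
A carboxylic acid (terminal –COOH) is the principal characteristic group, giving the suffix -oic acid.
The numbering direction is chosen so that the carboxylic acid carbon is C-1 by definition.
This places an ethyl group at C-5; iodo groups at C-2 and C-7.
Prefixes are listed alphabetically: ethyl, iodo.
The name is 5-ethyl-2,7-diiodooctanoic acid.

5-ethyl-2,7-diiodooctanoic acid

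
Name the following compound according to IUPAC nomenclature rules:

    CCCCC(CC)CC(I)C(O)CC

6-ethyl-4-iododecan-3-ol

The longest carbon chain that includes the –OH group has 10 carbons, so the parent hydride is decane.
An alcohol (–OH) is the principal characteristic group, giving the suffix -ol.
Choose the numbering such that numbering from this end puts the hydroxyl group at C-3 rather than C-8.
With this numbering: the hydroxyl at C-3; an ethyl group at C-6; an iodo group at C-4.
Substituent prefixes are cited in alphabetical order (multiplying prefixes like di-/tri- are ignored for ordering).
Putting it together: 6-ethyl-4-iododecan-3-ol.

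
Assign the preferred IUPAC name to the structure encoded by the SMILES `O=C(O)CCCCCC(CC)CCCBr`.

10-bromo-7-ethyldecanoic acid

The longest carbon chain that includes the –COOH group has 10 carbons, so the parent hydride is decane.
The principal characteristic group is a carboxylic acid (terminal –COOH), named with the suffix -oic acid.
Choose the numbering such that the carboxylic acid carbon is C-1 by definition.
That gives a bromo group at C-10; an ethyl group at C-7.
Substituent prefixes are cited in alphabetical order (multiplying prefixes like di-/tri- are ignored for ordering).
Putting it together: 10-bromo-7-ethyldecanoic acid.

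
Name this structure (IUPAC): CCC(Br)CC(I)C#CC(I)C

The longest chain bearing the multiple bond is 9 carbons long (nonane).
There is one C≡C triple bond, indicated by the ending -yne.
Choose the numbering such that numbering from this end puts the triple bond at C-3 rather than C-6.
With this numbering: the triple bond between C-3 and C-4; a bromo group at C-7; iodo groups at C-2 and C-5.
Substituent prefixes are cited in alphabetical order (multiplying prefixes like di-/tri- are ignored for ordering).
The name is 7-bromo-2,5-diiodonon-3-yne.

7-bromo-2,5-diiodonon-3-yne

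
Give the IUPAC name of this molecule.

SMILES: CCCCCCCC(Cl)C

The longest carbon chain is 9 atoms: the parent is nonane.
Choose the numbering such that the substituent locant set {2} is lower than {8} at the first point of difference.
With this numbering: a chloro group at C-2.
Assembling the pieces gives 2-chlorononane.

2-chlorononane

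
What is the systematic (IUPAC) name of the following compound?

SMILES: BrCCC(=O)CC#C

The longest chain bearing the carbonyl and the multiple bond is 6 carbons long (hexane).
The highest-priority functional group is a ketone (C=O on an internal carbon), so the name ends in -one.
A C≡C triple bond in the chain gives the infix -yne-.
The numbering direction is chosen so that numbering from this end puts the carbonyl group at C-3 rather than C-4.
This places the carbonyl at C-3; the triple bond between C-5 and C-6; a bromo group at C-1.
The name is 1-bromohex-5-yn-3-one.

1-bromohex-5-yn-3-one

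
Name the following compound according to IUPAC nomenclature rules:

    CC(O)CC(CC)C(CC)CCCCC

The longest chain bearing the –OH group is 10 carbons long (decane).
The highest-priority functional group is an alcohol (–OH), so the name ends in -ol.
Number the chain so that numbering from this end puts the hydroxyl group at C-2 rather than C-9.
With this numbering: the hydroxyl at C-2; ethyl groups at C-4 and C-5.
The name is 4,5-diethyldecan-2-ol.

4,5-diethyldecan-2-ol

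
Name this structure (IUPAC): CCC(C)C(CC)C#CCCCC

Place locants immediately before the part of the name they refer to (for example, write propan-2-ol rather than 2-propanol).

4-ethyl-3-methyldec-5-yne

The longest carbon chain that includes the multiple bond has 10 carbons, so the parent hydride is decane.
A C≡C triple bond in the chain gives the infix -yne-.
Number the chain so that the substituent locant set {3,4} is lower than {7,8} at the first point of difference.
This places the triple bond between C-5 and C-6; an ethyl group at C-4; a methyl group at C-3.
Substituent prefixes are cited in alphabetical order (multiplying prefixes like di-/tri- are ignored for ordering).
The name is 4-ethyl-3-methyldec-5-yne.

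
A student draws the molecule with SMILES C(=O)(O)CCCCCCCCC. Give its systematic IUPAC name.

The longest carbon chain that includes the –COOH group has 10 carbons, so the parent hydride is decane.
The principal characteristic group is a carboxylic acid (terminal –COOH), named with the suffix -oic acid.
Number the chain so that the carboxylic acid carbon is C-1 by definition.
Assembling the pieces gives decanoic acid.

decanoic acid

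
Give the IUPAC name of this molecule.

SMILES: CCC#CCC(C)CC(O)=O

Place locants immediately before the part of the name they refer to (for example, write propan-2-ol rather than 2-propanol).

The longest carbon chain that includes the –COOH group and the multiple bond has 8 carbons, so the parent hydride is octane.
The principal characteristic group is a carboxylic acid (terminal –COOH), named with the suffix -oic acid.
A C≡C triple bond in the chain gives the infix -yne-.
Number the chain so that the carboxylic acid carbon is C-1 by definition.
This places the triple bond between C-5 and C-6; a methyl group at C-3.
Assembling the pieces gives 3-methyloct-5-ynoic acid.

3-methyloct-5-ynoic acid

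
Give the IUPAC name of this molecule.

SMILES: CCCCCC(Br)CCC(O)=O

The longest carbon chain that includes the –COOH group has 9 carbons, so the parent hydride is nonane.
The highest-priority functional group is a carboxylic acid (terminal –COOH), so the name ends in -oic acid.
The numbering direction is chosen so that the carboxylic acid carbon is C-1 by definition.
With this numbering: a bromo group at C-4.
Putting it together: 4-bromononanoic acid.

4-bromononanoic acid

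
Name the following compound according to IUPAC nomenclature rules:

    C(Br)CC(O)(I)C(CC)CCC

The longest carbon chain that includes the –OH group has 7 carbons, so the parent hydride is heptane.
The highest-priority functional group is an alcohol (–OH), so the name ends in -ol.
Number the chain so that numbering from this end puts the hydroxyl group at C-3 rather than C-5.
That gives the hydroxyl at C-3; a bromo group at C-1; an ethyl group at C-4; an iodo group at C-3.
Prefixes are listed alphabetically: bromo, ethyl, iodo.
Putting it together: 1-bromo-4-ethyl-3-iodoheptan-3-ol.

1-bromo-4-ethyl-3-iodoheptan-3-ol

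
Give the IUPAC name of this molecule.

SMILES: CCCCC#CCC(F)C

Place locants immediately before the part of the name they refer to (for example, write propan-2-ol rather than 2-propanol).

2-fluoronon-4-yne

Counting along the main chain through the multiple bond gives 9 carbons: the parent is nonane.
A C≡C triple bond in the chain gives the infix -yne-.
The numbering direction is chosen so that numbering from this end puts the triple bond at C-4 rather than C-5.
With this numbering: the triple bond between C-4 and C-5; a fluoro group at C-2.
Putting it together: 2-fluoronon-4-yne.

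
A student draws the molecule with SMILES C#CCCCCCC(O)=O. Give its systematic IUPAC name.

The longest chain bearing the –COOH group and the multiple bond is 8 carbons long (octane).
The highest-priority functional group is a carboxylic acid (terminal –COOH), so the name ends in -oic acid.
A C≡C triple bond in the chain gives the infix -yne-.
Number the chain so that the carboxylic acid carbon is C-1 by definition.
This places the triple bond between C-7 and C-8.
The name is oct-7-ynoic acid.

oct-7-ynoic acid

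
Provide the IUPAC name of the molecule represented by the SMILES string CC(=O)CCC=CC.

The longest chain bearing the carbonyl and the multiple bond is 7 carbons long (heptane).
The highest-priority functional group is a ketone (C=O on an internal carbon), so the name ends in -one.
The chain contains a C=C double bond, so the unsaturation ending is -ene.
Choose the numbering such that numbering from this end puts the carbonyl group at C-2 rather than C-6.
This places the carbonyl at C-2; the double bond between C-5 and C-6.
Assembling the pieces gives hept-5-en-2-one.

hept-5-en-2-one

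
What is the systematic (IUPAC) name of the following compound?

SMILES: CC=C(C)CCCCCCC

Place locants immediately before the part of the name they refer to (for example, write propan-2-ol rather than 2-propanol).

The longest chain bearing the multiple bond is 10 carbons long (decane).
There is one C=C double bond, indicated by the ending -ene.
Number the chain so that numbering from this end puts the double bond at C-2 rather than C-8.
That gives the double bond between C-2 and C-3; a methyl group at C-3.
Putting it together: 3-methyldec-2-ene.

3-methyldec-2-ene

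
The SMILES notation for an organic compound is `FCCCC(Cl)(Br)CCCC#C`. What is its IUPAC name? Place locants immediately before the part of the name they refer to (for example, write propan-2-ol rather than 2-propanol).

The longest chain bearing the multiple bond is 9 carbons long (nonane).
A C≡C triple bond in the chain gives the infix -yne-.
The numbering direction is chosen so that numbering from this end puts the triple bond at C-1 rather than C-8.
With this numbering: the triple bond between C-1 and C-2; a bromo group at C-6; a chloro group at C-6; a fluoro group at C-9.
Substituent prefixes are cited in alphabetical order (multiplying prefixes like di-/tri- are ignored for ordering).
Putting it together: 6-bromo-6-chloro-9-fluoronon-1-yne.

6-bromo-6-chloro-9-fluoronon-1-yne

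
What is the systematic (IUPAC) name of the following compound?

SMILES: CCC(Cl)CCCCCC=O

7-chlorononanal

The longest chain bearing the –CHO group is 9 carbons long (nonane).
The highest-priority functional group is an aldehyde (terminal –CHO), so the name ends in -al.
Number the chain so that the aldehyde carbon is C-1 by definition.
With this numbering: a chloro group at C-7.
Putting it together: 7-chlorononanal.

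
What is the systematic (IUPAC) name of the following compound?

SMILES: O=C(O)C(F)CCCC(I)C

2-fluoro-6-iodoheptanoic acid

Counting along the main chain through the –COOH group gives 7 carbons: the parent is heptane.
The principal characteristic group is a carboxylic acid (terminal –COOH), named with the suffix -oic acid.
The numbering direction is chosen so that the carboxylic acid carbon is C-1 by definition.
With this numbering: a fluoro group at C-2; an iodo group at C-6.
The substituents are ordered alphabetically, ignoring any di-/tri- multipliers.
Assembling the pieces gives 2-fluoro-6-iodoheptanoic acid.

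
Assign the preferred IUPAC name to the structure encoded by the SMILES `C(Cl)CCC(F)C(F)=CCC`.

8-chloro-4,5-difluorooct-3-ene

Counting along the main chain through the multiple bond gives 8 carbons: the parent is octane.
A C=C double bond in the chain gives the infix -ene-.
The numbering direction is chosen so that numbering from this end puts the double bond at C-3 rather than C-5.
That gives the double bond between C-3 and C-4; a chloro group at C-8; fluoro groups at C-4 and C-5.
Substituent prefixes are cited in alphabetical order (multiplying prefixes like di-/tri- are ignored for ordering).
Putting it together: 8-chloro-4,5-difluorooct-3-ene.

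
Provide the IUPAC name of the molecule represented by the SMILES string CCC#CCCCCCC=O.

dec-7-ynal

The longest chain bearing the –CHO group and the multiple bond is 10 carbons long (decane).
The principal characteristic group is an aldehyde (terminal –CHO), named with the suffix -al.
There is one C≡C triple bond, indicated by the ending -yne.
Number the chain so that the aldehyde carbon is C-1 by definition.
That gives the triple bond between C-7 and C-8.
Putting it together: dec-7-ynal.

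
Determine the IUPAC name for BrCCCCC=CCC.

The longest chain bearing the multiple bond is 8 carbons long (octane).
The chain contains a C=C double bond, so the unsaturation ending is -ene.
Choose the numbering such that numbering from this end puts the double bond at C-3 rather than C-5.
This places the double bond between C-3 and C-4; a bromo group at C-8.
The name is 8-bromooct-3-ene.

8-bromooct-3-ene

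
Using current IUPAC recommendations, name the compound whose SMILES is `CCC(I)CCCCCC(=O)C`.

The longest chain bearing the carbonyl is 10 carbons long (decane).
A ketone (C=O on an internal carbon) is the principal characteristic group, giving the suffix -one.
The numbering direction is chosen so that numbering from this end puts the carbonyl group at C-2 rather than C-9.
That gives the carbonyl at C-2; an iodo group at C-8.
Assembling the pieces gives 8-iododecan-2-one.

8-iododecan-2-one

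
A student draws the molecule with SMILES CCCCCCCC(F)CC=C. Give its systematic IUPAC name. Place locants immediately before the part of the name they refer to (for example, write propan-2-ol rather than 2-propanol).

The longest carbon chain that includes the multiple bond has 11 carbons, so the parent hydride is undecane.
A C=C double bond in the chain gives the infix -ene-.
Choose the numbering such that numbering from this end puts the double bond at C-1 rather than C-10.
That gives the double bond between C-1 and C-2; a fluoro group at C-4.
Assembling the pieces gives 4-fluoroundec-1-ene.

4-fluoroundec-1-ene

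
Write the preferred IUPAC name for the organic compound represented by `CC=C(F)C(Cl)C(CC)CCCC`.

4-chloro-5-ethyl-3-fluoronon-2-ene

The longest chain bearing the multiple bond is 9 carbons long (nonane).
The chain contains a C=C double bond, so the unsaturation ending is -ene.
Number the chain so that numbering from this end puts the double bond at C-2 rather than C-7.
That gives the double bond between C-2 and C-3; a chloro group at C-4; an ethyl group at C-5; a fluoro group at C-3.
Prefixes are listed alphabetically: chloro, ethyl, fluoro.
Putting it together: 4-chloro-5-ethyl-3-fluoronon-2-ene.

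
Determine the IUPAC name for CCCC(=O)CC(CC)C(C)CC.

6-ethyl-7-methylnonan-4-one

The longest chain bearing the carbonyl is 9 carbons long (nonane).
The highest-priority functional group is a ketone (C=O on an internal carbon), so the name ends in -one.
Choose the numbering such that numbering from this end puts the carbonyl group at C-4 rather than C-6.
This places the carbonyl at C-4; an ethyl group at C-6; a methyl group at C-7.
The substituents are ordered alphabetically, ignoring any di-/tri- multipliers.
Putting it together: 6-ethyl-7-methylnonan-4-one.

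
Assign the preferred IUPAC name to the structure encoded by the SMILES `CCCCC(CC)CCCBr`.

The parent chain contains 8 carbons (octane).
Choose the numbering such that the substituent locant set {1,4} is lower than {5,8} at the first point of difference.
That gives a bromo group at C-1; an ethyl group at C-4.
Substituent prefixes are cited in alphabetical order (multiplying prefixes like di-/tri- are ignored for ordering).
Assembling the pieces gives 1-bromo-4-ethyloctane.

1-bromo-4-ethyloctane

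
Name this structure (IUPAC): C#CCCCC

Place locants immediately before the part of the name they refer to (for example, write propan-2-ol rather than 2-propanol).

The longest carbon chain that includes the multiple bond has 6 carbons, so the parent hydride is hexane.
A C≡C triple bond in the chain gives the infix -yne-.
The numbering direction is chosen so that numbering from this end puts the triple bond at C-1 rather than C-5.
That gives the triple bond between C-1 and C-2.
Putting it together: hex-1-yne.

hex-1-yne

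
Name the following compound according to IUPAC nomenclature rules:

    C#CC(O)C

but-3-yn-2-ol

Counting along the main chain through the –OH group and the multiple bond gives 4 carbons: the parent is butane.
The highest-priority functional group is an alcohol (–OH), so the name ends in -ol.
The chain contains a C≡C triple bond, so the unsaturation ending is -yne.
The numbering direction is chosen so that numbering from this end puts the hydroxyl group at C-2 rather than C-3.
That gives the hydroxyl at C-2; the triple bond between C-3 and C-4.
Putting it together: but-3-yn-2-ol.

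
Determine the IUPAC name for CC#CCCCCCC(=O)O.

non-7-ynoic acid

The longest carbon chain that includes the –COOH group and the multiple bond has 9 carbons, so the parent hydride is nonane.
The highest-priority functional group is a carboxylic acid (terminal –COOH), so the name ends in -oic acid.
A C≡C triple bond in the chain gives the infix -yne-.
Number the chain so that the carboxylic acid carbon is C-1 by definition.
With this numbering: the triple bond between C-7 and C-8.
The name is non-7-ynoic acid.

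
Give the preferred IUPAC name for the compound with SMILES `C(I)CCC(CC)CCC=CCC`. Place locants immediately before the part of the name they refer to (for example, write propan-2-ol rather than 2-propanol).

7-ethyl-10-iododec-3-ene

The longest carbon chain that includes the multiple bond has 10 carbons, so the parent hydride is decane.
There is one C=C double bond, indicated by the ending -ene.
The numbering direction is chosen so that numbering from this end puts the double bond at C-3 rather than C-7.
That gives the double bond between C-3 and C-4; an ethyl group at C-7; an iodo group at C-10.
The substituents are ordered alphabetically, ignoring any di-/tri- multipliers.
The name is 7-ethyl-10-iododec-3-ene.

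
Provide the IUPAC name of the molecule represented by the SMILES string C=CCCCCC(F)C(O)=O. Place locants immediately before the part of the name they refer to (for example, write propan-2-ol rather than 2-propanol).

2-fluorooct-7-enoic acid

The longest carbon chain that includes the –COOH group and the multiple bond has 8 carbons, so the parent hydride is octane.
The highest-priority functional group is a carboxylic acid (terminal –COOH), so the name ends in -oic acid.
The chain contains a C=C double bond, so the unsaturation ending is -ene.
The numbering direction is chosen so that the carboxylic acid carbon is C-1 by definition.
This places the double bond between C-7 and C-8; a fluoro group at C-2.
Putting it together: 2-fluorooct-7-enoic acid.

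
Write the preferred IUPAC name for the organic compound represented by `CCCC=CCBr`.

1-bromohex-2-ene

Counting along the main chain through the multiple bond gives 6 carbons: the parent is hexane.
The chain contains a C=C double bond, so the unsaturation ending is -ene.
The numbering direction is chosen so that numbering from this end puts the double bond at C-2 rather than C-4.
With this numbering: the double bond between C-2 and C-3; a bromo group at C-1.
Assembling the pieces gives 1-bromohex-2-ene.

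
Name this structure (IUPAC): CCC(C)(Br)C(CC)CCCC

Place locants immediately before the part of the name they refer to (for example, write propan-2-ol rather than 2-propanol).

The longest carbon chain is 8 atoms: the parent is octane.
The numbering direction is chosen so that the substituent locant set {3,3,4} is lower than {5,6,6} at the first point of difference.
That gives a bromo group at C-3; an ethyl group at C-4; a methyl group at C-3.
Prefixes are listed alphabetically: bromo, ethyl, methyl.
Putting it together: 3-bromo-4-ethyl-3-methyloctane.

3-bromo-4-ethyl-3-methyloctane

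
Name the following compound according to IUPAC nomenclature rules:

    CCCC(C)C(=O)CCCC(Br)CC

Counting along the main chain through the carbonyl gives 11 carbons: the parent is undecane.
A ketone (C=O on an internal carbon) is the principal characteristic group, giving the suffix -one.
The numbering direction is chosen so that numbering from this end puts the carbonyl group at C-5 rather than C-7.
That gives the carbonyl at C-5; a bromo group at C-9; a methyl group at C-4.
Prefixes are listed alphabetically: bromo, methyl.
The name is 9-bromo-4-methylundecan-5-one.

9-bromo-4-methylundecan-5-one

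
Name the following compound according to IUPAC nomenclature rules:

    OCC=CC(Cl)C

Counting along the main chain through the –OH group and the multiple bond gives 5 carbons: the parent is pentane.
The highest-priority functional group is an alcohol (–OH), so the name ends in -ol.
There is one C=C double bond, indicated by the ending -ene.
The numbering direction is chosen so that numbering from this end puts the hydroxyl group at C-1 rather than C-5.
That gives the hydroxyl at C-1; the double bond between C-2 and C-3; a chloro group at C-4.
Assembling the pieces gives 4-chloropent-2-en-1-ol.

4-chloropent-2-en-1-ol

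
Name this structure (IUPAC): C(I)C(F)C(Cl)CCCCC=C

7-chloro-8-fluoro-9-iodonon-1-ene

Counting along the main chain through the multiple bond gives 9 carbons: the parent is nonane.
There is one C=C double bond, indicated by the ending -ene.
Number the chain so that numbering from this end puts the double bond at C-1 rather than C-8.
That gives the double bond between C-1 and C-2; a chloro group at C-7; a fluoro group at C-8; an iodo group at C-9.
The substituents are ordered alphabetically, ignoring any di-/tri- multipliers.
Putting it together: 7-chloro-8-fluoro-9-iodonon-1-ene.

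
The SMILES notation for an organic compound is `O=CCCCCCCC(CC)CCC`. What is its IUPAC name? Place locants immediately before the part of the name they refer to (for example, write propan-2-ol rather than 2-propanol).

The longest carbon chain that includes the –CHO group has 11 carbons, so the parent hydride is undecane.
An aldehyde (terminal –CHO) is the principal characteristic group, giving the suffix -al.
The numbering direction is chosen so that the aldehyde carbon is C-1 by definition.
That gives an ethyl group at C-8.
Assembling the pieces gives 8-ethylundecanal.

8-ethylundecanal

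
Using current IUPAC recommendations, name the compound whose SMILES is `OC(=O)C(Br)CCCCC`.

The longest carbon chain that includes the –COOH group has 7 carbons, so the parent hydride is heptane.
A carboxylic acid (terminal –COOH) is the principal characteristic group, giving the suffix -oic acid.
Number the chain so that the carboxylic acid carbon is C-1 by definition.
That gives a bromo group at C-2.
Assembling the pieces gives 2-bromoheptanoic acid.

2-bromoheptanoic acid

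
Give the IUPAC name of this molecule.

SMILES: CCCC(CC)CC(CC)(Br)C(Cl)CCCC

6-bromo-7-chloro-4,6-diethylundecane

The longest continuous carbon chain has 11 atoms, so the parent hydride is undecane.
Choose the numbering such that the substituent locant set {4,6,6,7} is lower than {5,6,6,8} at the first point of difference.
With this numbering: a bromo group at C-6; a chloro group at C-7; ethyl groups at C-4 and C-6.
The substituents are ordered alphabetically, ignoring any di-/tri- multipliers.
Assembling the pieces gives 6-bromo-7-chloro-4,6-diethylundecane.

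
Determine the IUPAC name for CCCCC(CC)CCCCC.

5-ethyldecane

The longest carbon chain is 10 atoms: the parent is decane.
The numbering direction is chosen so that the substituent locant set {5} is lower than {6} at the first point of difference.
With this numbering: an ethyl group at C-5.
The name is 5-ethyldecane.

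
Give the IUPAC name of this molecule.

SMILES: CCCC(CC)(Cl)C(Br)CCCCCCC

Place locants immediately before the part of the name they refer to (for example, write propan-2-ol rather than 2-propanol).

The longest carbon chain is 12 atoms: the parent is dodecane.
Choose the numbering such that the substituent locant set {4,4,5} is lower than {8,9,9} at the first point of difference.
This places a bromo group at C-5; a chloro group at C-4; an ethyl group at C-4.
The substituents are ordered alphabetically, ignoring any di-/tri- multipliers.
The name is 5-bromo-4-chloro-4-ethyldodecane.

5-bromo-4-chloro-4-ethyldodecane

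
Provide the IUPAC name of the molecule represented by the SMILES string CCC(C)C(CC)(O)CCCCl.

1-chloro-4-ethyl-5-methylheptan-4-ol

Counting along the main chain through the –OH group gives 7 carbons: the parent is heptane.
An alcohol (–OH) is the principal characteristic group, giving the suffix -ol.
Number the chain so that the substituent locant set {1,4,5} is lower than {3,4,7} at the first point of difference.
This places the hydroxyl at C-4; a chloro group at C-1; an ethyl group at C-4; a methyl group at C-5.
The substituents are ordered alphabetically, ignoring any di-/tri- multipliers.
Assembling the pieces gives 1-chloro-4-ethyl-5-methylheptan-4-ol.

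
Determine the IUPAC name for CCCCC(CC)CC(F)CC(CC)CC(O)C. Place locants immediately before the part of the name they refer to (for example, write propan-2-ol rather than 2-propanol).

Counting along the main chain through the –OH group gives 12 carbons: the parent is dodecane.
The principal characteristic group is an alcohol (–OH), named with the suffix -ol.
Number the chain so that numbering from this end puts the hydroxyl group at C-2 rather than C-11.
This places the hydroxyl at C-2; ethyl groups at C-4 and C-8; a fluoro group at C-6.
The substituents are ordered alphabetically, ignoring any di-/tri- multipliers.
The name is 4,8-diethyl-6-fluorododecan-2-ol.

4,8-diethyl-6-fluorododecan-2-ol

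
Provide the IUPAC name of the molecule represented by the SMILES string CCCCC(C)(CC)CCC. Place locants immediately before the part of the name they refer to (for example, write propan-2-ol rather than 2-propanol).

The longest continuous carbon chain has 8 atoms, so the parent hydride is octane.
Number the chain so that the substituent locant set {4,4} is lower than {5,5} at the first point of difference.
This places an ethyl group at C-4; a methyl group at C-4.
The substituents are ordered alphabetically, ignoring any di-/tri- multipliers.
The name is 4-ethyl-4-methyloctane.

4-ethyl-4-methyloctane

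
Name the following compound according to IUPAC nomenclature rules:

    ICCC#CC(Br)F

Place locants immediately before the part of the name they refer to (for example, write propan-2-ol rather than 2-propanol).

1-bromo-1-fluoro-5-iodopent-2-yne

Counting along the main chain through the multiple bond gives 5 carbons: the parent is pentane.
There is one C≡C triple bond, indicated by the ending -yne.
Number the chain so that numbering from this end puts the triple bond at C-2 rather than C-3.
That gives the triple bond between C-2 and C-3; a bromo group at C-1; a fluoro group at C-1; an iodo group at C-5.
The substituents are ordered alphabetically, ignoring any di-/tri- multipliers.
Putting it together: 1-bromo-1-fluoro-5-iodopent-2-yne.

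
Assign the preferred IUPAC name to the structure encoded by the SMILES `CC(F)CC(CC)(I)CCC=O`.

The longest chain bearing the –CHO group is 7 carbons long (heptane).
The principal characteristic group is an aldehyde (terminal –CHO), named with the suffix -al.
The numbering direction is chosen so that the aldehyde carbon is C-1 by definition.
This places an ethyl group at C-4; a fluoro group at C-6; an iodo group at C-4.
The substituents are ordered alphabetically, ignoring any di-/tri- multipliers.
The name is 4-ethyl-6-fluoro-4-iodoheptanal.

4-ethyl-6-fluoro-4-iodoheptanal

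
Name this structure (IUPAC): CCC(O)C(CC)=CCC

The longest carbon chain that includes the –OH group and the multiple bond has 7 carbons, so the parent hydride is heptane.
The principal characteristic group is an alcohol (–OH), named with the suffix -ol.
There is one C=C double bond, indicated by the ending -ene.
Choose the numbering such that numbering from this end puts the hydroxyl group at C-3 rather than C-5.
With this numbering: the hydroxyl at C-3; the double bond between C-4 and C-5; an ethyl group at C-4.
The name is 4-ethylhept-4-en-3-ol.

4-ethylhept-4-en-3-ol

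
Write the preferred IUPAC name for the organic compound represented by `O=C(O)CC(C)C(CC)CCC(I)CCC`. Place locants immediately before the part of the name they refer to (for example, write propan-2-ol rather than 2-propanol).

4-ethyl-7-iodo-3-methyldecanoic acid

The longest chain bearing the –COOH group is 10 carbons long (decane).
A carboxylic acid (terminal –COOH) is the principal characteristic group, giving the suffix -oic acid.
Choose the numbering such that the carboxylic acid carbon is C-1 by definition.
With this numbering: an ethyl group at C-4; an iodo group at C-7; a methyl group at C-3.
Substituent prefixes are cited in alphabetical order (multiplying prefixes like di-/tri- are ignored for ordering).
Assembling the pieces gives 4-ethyl-7-iodo-3-methyldecanoic acid.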